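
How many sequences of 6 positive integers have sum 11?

252

Equivalently, choose which 5 of the 10 gaps become plus signs: C(10,5) = 252.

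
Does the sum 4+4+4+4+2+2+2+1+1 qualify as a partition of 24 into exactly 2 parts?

No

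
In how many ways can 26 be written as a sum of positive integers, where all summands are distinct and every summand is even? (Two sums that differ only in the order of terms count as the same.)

18

Listing the qualifying partitions of 26:
26
24, 2
22, 4
20, 6
20, 4, 2
18, 8
18, 6, 2
16, 10
16, 8, 2
16, 6, 4
14, 12
14, 10, 2
14, 8, 4
14, 6, 4, 2
12, 10, 4
12, 8, 6
12, 8, 4, 2
10, 8, 6, 2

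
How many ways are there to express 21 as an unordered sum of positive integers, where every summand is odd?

76

Direct enumeration gives 76 partitions.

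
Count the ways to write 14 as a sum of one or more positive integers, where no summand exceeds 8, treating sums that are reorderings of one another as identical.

Enumerating by decreasing first part gives 116 partitions in all.

116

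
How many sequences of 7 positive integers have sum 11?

By stars and bars with positive parts, the count is C(10,6) = 210.

210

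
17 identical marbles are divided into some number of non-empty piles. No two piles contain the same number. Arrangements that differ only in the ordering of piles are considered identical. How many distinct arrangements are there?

A partial list (first 12 by largest part):
17
16, 1
15, 2
14, 3
14, 2, 1
13, 4
13, 3, 1
12, 5
12, 4, 1
12, 3, 2
11, 6
11, 5, 1
…and 26 more, for 38 total.

38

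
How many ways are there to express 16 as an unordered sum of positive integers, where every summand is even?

22

Enumerating:
16
14, 2
12, 4
12, 2, 2
10, 6
10, 4, 2
10, 2, 2, 2
8, 8
8, 6, 2
8, 4, 4
8, 4, 2, 2
8, 2, 2, 2, 2
6, 6, 4
6, 6, 2, 2
6, 4, 4, 2
6, 4, 2, 2, 2
6, 2, 2, 2, 2, 2
4, 4, 4, 4
4, 4, 4, 2, 2
4, 4, 2, 2, 2, 2
4, 2, 2, 2, 2, 2, 2
2, 2, 2, 2, 2, 2, 2, 2
Counting gives 22.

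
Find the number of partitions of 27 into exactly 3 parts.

61

There are too many to list fully; the first 12 (by largest part) are:
25+1+1
24+2+1
23+3+1
23+2+2
22+4+1
22+3+2
21+5+1
21+4+2
21+3+3
20+6+1
20+5+2
20+4+3
…and 49 more, for 61 total.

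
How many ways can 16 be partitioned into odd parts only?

There are too many to list fully; the first 12 (by largest part) are:
15 + 1
13 + 3
13 + 1 + 1 + 1
11 + 5
11 + 3 + 1 + 1
11 + 1 + 1 + 1 + 1 + 1
9 + 7
9 + 5 + 1 + 1
9 + 3 + 3 + 1
9 + 3 + 1 + 1 + 1 + 1
9 + 1 + 1 + 1 + 1 + 1 + 1 + 1
7 + 7 + 1 + 1
…and 20 more, for 32 total.

32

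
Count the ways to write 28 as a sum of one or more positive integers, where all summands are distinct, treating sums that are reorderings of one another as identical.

222

Direct enumeration gives 222 partitions.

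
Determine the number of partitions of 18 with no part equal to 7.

There are 329 such partitions.

329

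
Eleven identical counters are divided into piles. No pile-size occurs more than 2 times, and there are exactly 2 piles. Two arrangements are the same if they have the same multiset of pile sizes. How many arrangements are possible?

Listing the qualifying partitions of 11:
10, 1
9, 2
8, 3
7, 4
6, 5
That's 5 in total.

5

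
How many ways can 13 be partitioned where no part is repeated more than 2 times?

There are too many to list fully; the first 12 (by largest part) are:
13
12, 1
11, 2
11, 1, 1
10, 3
10, 2, 1
9, 4
9, 3, 1
9, 2, 2
9, 2, 1, 1
8, 5
8, 4, 1
…and 32 more, for 44 total.

44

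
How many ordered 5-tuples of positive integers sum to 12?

A composition of 12 into 5 positive parts is chosen by placing 4 dividers among the 11 gaps between 12 units: C(11,4) = 330.

330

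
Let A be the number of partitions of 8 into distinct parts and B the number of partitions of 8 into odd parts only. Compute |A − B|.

Partitions of 8 into distinct parts: 6.
Partitions of 8 into odd parts only: 6.
|6 − 6| = 0.

0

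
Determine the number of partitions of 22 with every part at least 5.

They are:
22
17 + 5
16 + 6
15 + 7
14 + 8
13 + 9
12 + 10
12 + 5 + 5
11 + 11
11 + 6 + 5
10 + 7 + 5
10 + 6 + 6
9 + 8 + 5
9 + 7 + 6
8 + 8 + 6
8 + 7 + 7
7 + 5 + 5 + 5
6 + 6 + 5 + 5

18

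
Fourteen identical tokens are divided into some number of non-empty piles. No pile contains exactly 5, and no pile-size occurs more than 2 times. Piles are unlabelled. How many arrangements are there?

41

A partial list (first 12 by largest part):
14
13, 1
12, 2
12, 1, 1
11, 3
11, 2, 1
10, 4
10, 3, 1
10, 2, 2
10, 2, 1, 1
9, 4, 1
9, 3, 2
…and 29 more, for 41 total.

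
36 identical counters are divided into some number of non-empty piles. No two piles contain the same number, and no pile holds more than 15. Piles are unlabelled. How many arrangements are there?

Direct enumeration gives 308 partitions.

308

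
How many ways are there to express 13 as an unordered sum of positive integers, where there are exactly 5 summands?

18

Listing the qualifying partitions of 13:
1+1+1+1+9
1+1+1+2+8
1+1+1+3+7
1+1+2+2+7
1+1+1+4+6
1+1+2+3+6
1+2+2+2+6
1+1+1+5+5
1+1+2+4+5
1+1+3+3+5
1+2+2+3+5
2+2+2+2+5
1+1+3+4+4
1+2+2+4+4
1+2+3+3+4
2+2+2+3+4
1+3+3+3+3
2+2+3+3+3
That's 18 in total.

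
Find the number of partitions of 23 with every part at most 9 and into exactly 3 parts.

4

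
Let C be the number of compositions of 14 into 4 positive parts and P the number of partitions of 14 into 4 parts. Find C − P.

263

Ordered (compositions into 4 parts): C(13,3) = 286.
Unordered (partitions into 4 parts): 23.
Difference: 286 − 23 = 263.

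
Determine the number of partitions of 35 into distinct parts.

585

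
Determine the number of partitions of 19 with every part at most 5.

164

A full systematic count gives 164.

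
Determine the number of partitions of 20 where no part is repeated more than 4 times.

409

There are 409 such partitions.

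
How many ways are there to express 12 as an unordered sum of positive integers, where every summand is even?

11

The partitions of 12 that satisfy the conditions:
12
10, 2
8, 4
8, 2, 2
6, 6
6, 4, 2
6, 2, 2, 2
4, 4, 4
4, 4, 2, 2
4, 2, 2, 2, 2
2, 2, 2, 2, 2, 2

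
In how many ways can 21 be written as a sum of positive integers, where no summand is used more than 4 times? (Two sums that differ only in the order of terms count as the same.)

505

A full systematic count gives 505.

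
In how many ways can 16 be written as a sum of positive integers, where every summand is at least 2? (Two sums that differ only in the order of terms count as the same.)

There are too many to list fully; the first 12 (by largest part) are:
16
2+14
3+13
4+12
2+2+12
5+11
2+3+11
6+10
2+4+10
3+3+10
2+2+2+10
7+9
…and 43 more, for 55 total.

55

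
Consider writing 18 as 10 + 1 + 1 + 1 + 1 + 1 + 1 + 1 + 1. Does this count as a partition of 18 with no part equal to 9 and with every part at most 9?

No

The parts sum to 18, and the condition 'no summand exceeds 9' is violated.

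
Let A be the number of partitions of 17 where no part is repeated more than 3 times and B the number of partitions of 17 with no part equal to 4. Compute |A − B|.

Partitions of 17 where no part is repeated more than 3 times: 166.
Partitions of 17 with no part equal to 4: 196.
|166 − 196| = 30.

30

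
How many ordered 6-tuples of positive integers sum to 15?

2002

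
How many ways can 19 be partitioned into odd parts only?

There are too many to list fully; the first 12 (by largest part) are:
19
1, 1, 17
1, 3, 15
1, 1, 1, 1, 15
1, 5, 13
3, 3, 13
1, 1, 1, 3, 13
1, 1, 1, 1, 1, 1, 13
1, 7, 11
3, 5, 11
1, 1, 1, 5, 11
1, 1, 3, 3, 11
…and 42 more, for 54 total.

54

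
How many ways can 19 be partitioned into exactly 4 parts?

54

There are too many to list fully; the first 12 (by largest part) are:
16,1,1,1
15,2,1,1
14,3,1,1
14,2,2,1
13,4,1,1
13,3,2,1
13,2,2,2
12,5,1,1
12,4,2,1
12,3,3,1
12,3,2,2
11,6,1,1
…and 42 more, for 54 total.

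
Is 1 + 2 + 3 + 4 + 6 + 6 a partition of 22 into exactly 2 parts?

No

The parts sum to 22, and the condition 'there are exactly 2 summands' is violated.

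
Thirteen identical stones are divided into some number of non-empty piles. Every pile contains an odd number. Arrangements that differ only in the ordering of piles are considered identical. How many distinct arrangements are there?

The partitions of 13 that satisfy the conditions:
13
11,1,1
9,3,1
9,1,1,1,1
7,5,1
7,3,3
7,3,1,1,1
7,1,1,1,1,1,1
5,5,3
5,5,1,1,1
5,3,3,1,1
5,3,1,1,1,1,1
5,1,1,1,1,1,1,1,1
3,3,3,3,1
3,3,3,1,1,1,1
3,3,1,1,1,1,1,1,1
3,1,1,1,1,1,1,1,1,1,1
1,1,1,1,1,1,1,1,1,1,1,1,1

18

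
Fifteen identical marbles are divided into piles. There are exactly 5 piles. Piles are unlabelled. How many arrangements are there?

There are too many to list fully; the first 12 (by largest part) are:
11,1,1,1,1
10,2,1,1,1
9,3,1,1,1
9,2,2,1,1
8,4,1,1,1
8,3,2,1,1
8,2,2,2,1
7,5,1,1,1
7,4,2,1,1
7,3,3,1,1
7,3,2,2,1
7,2,2,2,2
…and 18 more, for 30 total.

30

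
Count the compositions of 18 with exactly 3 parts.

A composition of 18 into 3 positive parts is chosen by placing 2 dividers among the 17 gaps between 18 units: C(17,2) = 136.

136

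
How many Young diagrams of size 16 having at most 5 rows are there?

101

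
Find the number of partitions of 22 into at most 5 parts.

Systematic enumeration (by largest part, then next-largest, …) yields 255.

255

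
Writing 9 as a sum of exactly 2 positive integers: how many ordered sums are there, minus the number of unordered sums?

4

Ordered (compositions into 2 parts): C(8,1) = 8.
Partitions of 9 into exactly 2 parts: 4.
Difference: 8 − 4 = 4.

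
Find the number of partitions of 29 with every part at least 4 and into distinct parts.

47

A partial list (first 12 by largest part):
29
4+25
5+24
6+23
7+22
8+21
9+20
4+5+20
10+19
4+6+19
11+18
4+7+18
…and 35 more, for 47 total.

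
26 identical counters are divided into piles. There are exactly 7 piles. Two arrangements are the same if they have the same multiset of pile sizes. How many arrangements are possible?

Counting exhaustively, 300 partitions satisfy the conditions.

300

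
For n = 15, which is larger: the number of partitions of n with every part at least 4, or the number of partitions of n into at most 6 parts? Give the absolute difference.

Partitions of 15 with every part at least 4: 8.
Partitions of 15 into at most 6 parts: 110.
|8 − 110| = 102.

102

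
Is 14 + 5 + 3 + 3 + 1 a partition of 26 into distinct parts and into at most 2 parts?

The parts sum to 26, and the condition 'all summands are distinct' is violated.

No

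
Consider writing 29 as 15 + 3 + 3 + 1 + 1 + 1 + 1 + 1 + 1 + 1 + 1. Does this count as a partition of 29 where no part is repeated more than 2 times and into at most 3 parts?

The parts sum to 29, and the condition 'no summand is used more than 2 times' is violated.

No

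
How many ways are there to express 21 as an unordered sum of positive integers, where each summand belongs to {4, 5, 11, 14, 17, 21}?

4

Enumerating:
21
17+4
11+5+5
5+4+4+4+4
Counting gives 4.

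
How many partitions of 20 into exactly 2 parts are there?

10

The partitions of 20 that satisfy the conditions:
19, 1
18, 2
17, 3
16, 4
15, 5
14, 6
13, 7
12, 8
11, 9
10, 10
Counting gives 10.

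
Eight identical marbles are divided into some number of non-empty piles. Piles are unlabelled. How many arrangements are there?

22

They are:
8
1, 7
2, 6
1, 1, 6
3, 5
1, 2, 5
1, 1, 1, 5
4, 4
1, 3, 4
2, 2, 4
1, 1, 2, 4
1, 1, 1, 1, 4
2, 3, 3
1, 1, 3, 3
1, 2, 2, 3
1, 1, 1, 2, 3
1, 1, 1, 1, 1, 3
2, 2, 2, 2
1, 1, 2, 2, 2
1, 1, 1, 1, 2, 2
1, 1, 1, 1, 1, 1, 2
1, 1, 1, 1, 1, 1, 1, 1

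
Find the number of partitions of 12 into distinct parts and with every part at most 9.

The partitions of 12 that satisfy the conditions:
9, 3
9, 2, 1
8, 4
8, 3, 1
7, 5
7, 4, 1
7, 3, 2
6, 5, 1
6, 4, 2
6, 3, 2, 1
5, 4, 3
5, 4, 2, 1

12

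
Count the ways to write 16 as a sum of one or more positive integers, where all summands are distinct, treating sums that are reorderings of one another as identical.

A partial list (first 12 by largest part):
16
15 + 1
14 + 2
13 + 3
13 + 2 + 1
12 + 4
12 + 3 + 1
11 + 5
11 + 4 + 1
11 + 3 + 2
10 + 6
10 + 5 + 1
…and 20 more, for 32 total.

32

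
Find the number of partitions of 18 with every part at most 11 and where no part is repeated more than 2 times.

A full systematic count gives 113.

113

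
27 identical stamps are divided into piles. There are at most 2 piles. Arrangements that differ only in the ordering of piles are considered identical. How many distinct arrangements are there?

Listing the qualifying partitions of 27:
27
26, 1
25, 2
24, 3
23, 4
22, 5
21, 6
20, 7
19, 8
18, 9
17, 10
16, 11
15, 12
14, 13
That's 14 in total.

14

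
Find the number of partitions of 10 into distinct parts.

Enumerating:
10
9+1
8+2
7+3
7+2+1
6+4
6+3+1
5+4+1
5+3+2
4+3+2+1
That's 10 in total.

10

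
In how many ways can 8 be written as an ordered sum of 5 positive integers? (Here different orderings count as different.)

35

Equivalently, choose which 4 of the 7 gaps become plus signs: C(7,4) = 35.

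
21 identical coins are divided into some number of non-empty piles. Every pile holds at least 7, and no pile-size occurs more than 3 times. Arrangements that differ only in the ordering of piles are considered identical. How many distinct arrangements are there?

6

Listing the qualifying partitions of 21:
21
14,7
13,8
12,9
11,10
7,7,7
That's 6 in total.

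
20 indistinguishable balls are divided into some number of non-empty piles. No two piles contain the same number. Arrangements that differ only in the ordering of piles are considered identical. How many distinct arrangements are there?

64

A partial list (first 12 by largest part):
20
19 + 1
18 + 2
17 + 3
17 + 2 + 1
16 + 4
16 + 3 + 1
15 + 5
15 + 4 + 1
15 + 3 + 2
14 + 6
14 + 5 + 1
…and 52 more, for 64 total.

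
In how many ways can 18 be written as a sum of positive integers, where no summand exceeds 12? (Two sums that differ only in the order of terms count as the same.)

Enumerating by decreasing first part gives 366 partitions in all.

366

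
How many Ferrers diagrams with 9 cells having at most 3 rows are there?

12

They are:
9
8, 1
7, 2
7, 1, 1
6, 3
6, 2, 1
5, 4
5, 3, 1
5, 2, 2
4, 4, 1
4, 3, 2
3, 3, 3
That's 12 in total.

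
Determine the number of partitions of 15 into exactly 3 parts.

Listing the qualifying partitions of 15:
13+1+1
12+2+1
11+3+1
11+2+2
10+4+1
10+3+2
9+5+1
9+4+2
9+3+3
8+6+1
8+5+2
8+4+3
7+7+1
7+6+2
7+5+3
7+4+4
6+6+3
6+5+4
5+5+5
Counting gives 19.

19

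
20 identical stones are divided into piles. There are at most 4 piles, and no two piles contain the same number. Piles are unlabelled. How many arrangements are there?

57

There are too many to list fully; the first 12 (by largest part) are:
20
19,1
18,2
17,3
17,2,1
16,4
16,3,1
15,5
15,4,1
15,3,2
14,6
14,5,1
…and 45 more, for 57 total.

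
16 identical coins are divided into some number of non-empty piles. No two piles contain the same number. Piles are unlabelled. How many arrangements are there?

32

A partial list (first 12 by largest part):
16
15+1
14+2
13+3
13+2+1
12+4
12+3+1
11+5
11+4+1
11+3+2
10+6
10+5+1
…and 20 more, for 32 total.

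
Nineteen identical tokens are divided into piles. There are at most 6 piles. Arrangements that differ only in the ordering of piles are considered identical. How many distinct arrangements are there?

There are 235 such partitions.

235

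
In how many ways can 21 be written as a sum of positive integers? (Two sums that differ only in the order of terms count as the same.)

792

Counting exhaustively, 792 partitions satisfy the conditions.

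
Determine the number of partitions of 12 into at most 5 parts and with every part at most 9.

43

There are too many to list fully; the first 12 (by largest part) are:
3+9
1+2+9
1+1+1+9
4+8
1+3+8
2+2+8
1+1+2+8
1+1+1+1+8
5+7
1+4+7
2+3+7
1+1+3+7
…and 31 more, for 43 total.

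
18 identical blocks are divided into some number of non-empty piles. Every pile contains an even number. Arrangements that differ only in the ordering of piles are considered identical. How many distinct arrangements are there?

There are too many to list fully; the first 12 (by largest part) are:
18
2,16
4,14
2,2,14
6,12
2,4,12
2,2,2,12
8,10
2,6,10
4,4,10
2,2,4,10
2,2,2,2,10
…and 18 more, for 30 total.

30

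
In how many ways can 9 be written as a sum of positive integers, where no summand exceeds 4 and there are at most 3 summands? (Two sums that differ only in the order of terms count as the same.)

3

Listing the qualifying partitions of 9:
4 + 4 + 1
4 + 3 + 2
3 + 3 + 3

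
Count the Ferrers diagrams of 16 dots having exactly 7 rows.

28

There are too many to list fully; the first 12 (by largest part) are:
10, 1, 1, 1, 1, 1, 1
9, 2, 1, 1, 1, 1, 1
8, 3, 1, 1, 1, 1, 1
8, 2, 2, 1, 1, 1, 1
7, 4, 1, 1, 1, 1, 1
7, 3, 2, 1, 1, 1, 1
7, 2, 2, 2, 1, 1, 1
6, 5, 1, 1, 1, 1, 1
6, 4, 2, 1, 1, 1, 1
6, 3, 3, 1, 1, 1, 1
6, 3, 2, 2, 1, 1, 1
6, 2, 2, 2, 2, 1, 1
…and 16 more, for 28 total.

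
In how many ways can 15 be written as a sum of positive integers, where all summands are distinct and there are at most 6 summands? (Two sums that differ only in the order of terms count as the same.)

A partial list (first 12 by largest part):
15
14 + 1
13 + 2
12 + 3
12 + 2 + 1
11 + 4
11 + 3 + 1
10 + 5
10 + 4 + 1
10 + 3 + 2
9 + 6
9 + 5 + 1
…and 15 more, for 27 total.

27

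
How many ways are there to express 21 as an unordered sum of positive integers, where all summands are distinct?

76

Counting exhaustively, 76 partitions satisfy the conditions.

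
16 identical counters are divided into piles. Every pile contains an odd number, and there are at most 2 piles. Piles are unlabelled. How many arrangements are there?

4

Enumerating:
15,1
13,3
11,5
9,7
Counting gives 4.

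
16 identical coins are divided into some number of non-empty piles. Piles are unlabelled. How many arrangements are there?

231

Enumerating by decreasing first part gives 231 partitions in all.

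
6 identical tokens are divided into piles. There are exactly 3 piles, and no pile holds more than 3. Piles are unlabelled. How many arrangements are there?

2

The partitions of 6 that satisfy the conditions:
3,2,1
2,2,2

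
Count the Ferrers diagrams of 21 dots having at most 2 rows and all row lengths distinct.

11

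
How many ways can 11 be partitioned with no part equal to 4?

A partial list (first 12 by largest part):
11
1,10
2,9
1,1,9
3,8
1,2,8
1,1,1,8
1,3,7
2,2,7
1,1,2,7
1,1,1,1,7
5,6
…and 29 more, for 41 total.

41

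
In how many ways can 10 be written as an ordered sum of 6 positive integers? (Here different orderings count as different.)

By stars and bars with positive parts, the count is C(9,5) = 126.

126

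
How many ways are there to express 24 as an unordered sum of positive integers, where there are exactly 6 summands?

199

A full systematic count gives 199.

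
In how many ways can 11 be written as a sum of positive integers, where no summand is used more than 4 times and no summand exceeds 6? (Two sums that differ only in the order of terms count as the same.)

32

A partial list (first 12 by largest part):
6, 5
6, 4, 1
6, 3, 2
6, 3, 1, 1
6, 2, 2, 1
6, 2, 1, 1, 1
5, 5, 1
5, 4, 2
5, 4, 1, 1
5, 3, 3
5, 3, 2, 1
5, 3, 1, 1, 1
…and 20 more, for 32 total.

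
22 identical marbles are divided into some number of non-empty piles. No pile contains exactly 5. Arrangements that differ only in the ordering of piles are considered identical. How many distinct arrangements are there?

Direct enumeration gives 705 partitions.

705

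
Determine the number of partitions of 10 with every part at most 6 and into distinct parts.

Listing the qualifying partitions of 10:
6+4
6+3+1
5+4+1
5+3+2
4+3+2+1
That's 5 in total.

5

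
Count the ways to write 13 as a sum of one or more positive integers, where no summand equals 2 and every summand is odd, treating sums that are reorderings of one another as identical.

18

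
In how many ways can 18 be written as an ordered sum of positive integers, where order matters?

131072

There are 17 gaps and each independently is a cut or not, giving 2^17 = 131072.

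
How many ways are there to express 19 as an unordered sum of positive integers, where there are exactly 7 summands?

65

There are too many to list fully; the first 12 (by largest part) are:
13,1,1,1,1,1,1
12,2,1,1,1,1,1
11,3,1,1,1,1,1
11,2,2,1,1,1,1
10,4,1,1,1,1,1
10,3,2,1,1,1,1
10,2,2,2,1,1,1
9,5,1,1,1,1,1
9,4,2,1,1,1,1
9,3,3,1,1,1,1
9,3,2,2,1,1,1
9,2,2,2,2,1,1
…and 53 more, for 65 total.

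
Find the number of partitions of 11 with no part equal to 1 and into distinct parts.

The partitions of 11 that satisfy the conditions:
11
9 + 2
8 + 3
7 + 4
6 + 5
6 + 3 + 2
5 + 4 + 2

7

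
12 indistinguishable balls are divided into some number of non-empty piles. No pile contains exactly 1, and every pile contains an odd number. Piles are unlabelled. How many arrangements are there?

Listing the qualifying partitions of 12:
3 + 9
5 + 7
3 + 3 + 3 + 3

3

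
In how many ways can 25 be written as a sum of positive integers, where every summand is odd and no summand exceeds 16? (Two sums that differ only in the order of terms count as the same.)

Direct enumeration gives 128 partitions.

128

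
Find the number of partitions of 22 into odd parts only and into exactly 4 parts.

18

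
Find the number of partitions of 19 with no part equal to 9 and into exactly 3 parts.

25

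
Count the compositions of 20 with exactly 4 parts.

969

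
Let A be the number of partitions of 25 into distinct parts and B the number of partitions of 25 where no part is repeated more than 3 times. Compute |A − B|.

734

Partitions of 25 into distinct parts: 142.
Partitions of 25 where no part is repeated more than 3 times: 876.
|142 − 876| = 734.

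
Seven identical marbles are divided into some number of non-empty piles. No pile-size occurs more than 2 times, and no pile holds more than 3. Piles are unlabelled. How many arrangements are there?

3

Enumerating:
3+3+1
3+2+2
3+2+1+1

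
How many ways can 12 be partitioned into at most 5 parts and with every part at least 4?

The partitions of 12 that satisfy the conditions:
12
4,8
5,7
6,6
4,4,4

5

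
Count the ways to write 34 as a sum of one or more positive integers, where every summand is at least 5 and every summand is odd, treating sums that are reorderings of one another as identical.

The partitions of 34 that satisfy the conditions:
29,5
27,7
25,9
23,11
21,13
19,15
19,5,5,5
17,17
17,7,5,5
15,9,5,5
15,7,7,5
13,11,5,5
13,9,7,5
13,7,7,7
11,11,7,5
11,9,9,5
11,9,7,7
9,9,9,7
9,5,5,5,5,5
7,7,5,5,5,5

20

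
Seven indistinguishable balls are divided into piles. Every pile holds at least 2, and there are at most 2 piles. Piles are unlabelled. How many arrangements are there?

They are:
7
5+2
4+3
That's 3 in total.

3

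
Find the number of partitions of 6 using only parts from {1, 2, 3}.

The partitions of 6 that satisfy the conditions:
3,3
3,2,1
3,1,1,1
2,2,2
2,2,1,1
2,1,1,1,1
1,1,1,1,1,1

7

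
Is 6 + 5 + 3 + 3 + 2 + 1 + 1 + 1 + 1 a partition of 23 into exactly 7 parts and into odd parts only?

The parts sum to 23, and the condition 'there are exactly 7 summands' is violated.

No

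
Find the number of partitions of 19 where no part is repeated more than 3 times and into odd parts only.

24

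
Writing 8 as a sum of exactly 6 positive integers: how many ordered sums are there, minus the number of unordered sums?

19

Compositions: C(7,5) = 21.
Unordered (partitions into 6 parts): 2.
Difference: 21 − 2 = 19.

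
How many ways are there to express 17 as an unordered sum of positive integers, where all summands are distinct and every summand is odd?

5

The partitions of 17 that satisfy the conditions:
17
13, 3, 1
11, 5, 1
9, 7, 1
9, 5, 3
That's 5 in total.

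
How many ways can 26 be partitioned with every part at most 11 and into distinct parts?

59

A partial list (first 12 by largest part):
11,10,5
11,10,4,1
11,10,3,2
11,9,6
11,9,5,1
11,9,4,2
11,9,3,2,1
11,8,7
11,8,6,1
11,8,5,2
11,8,4,3
11,8,4,2,1
…and 47 more, for 59 total.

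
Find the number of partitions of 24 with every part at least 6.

Enumerating:
24
18,6
17,7
16,8
15,9
14,10
13,11
12,12
12,6,6
11,7,6
10,8,6
10,7,7
9,9,6
9,8,7
8,8,8
6,6,6,6
Counting gives 16.

16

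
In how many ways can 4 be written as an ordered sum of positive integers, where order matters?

8

The number of compositions of n is 2^(n−1); here 2^3 = 8.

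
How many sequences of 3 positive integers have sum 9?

Place 2 bars in the 8 internal gaps of a row of 9 dots: C(8,2) = 28.

28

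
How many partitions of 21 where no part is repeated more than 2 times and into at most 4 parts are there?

Counting exhaustively, 113 partitions satisfy the conditions.

113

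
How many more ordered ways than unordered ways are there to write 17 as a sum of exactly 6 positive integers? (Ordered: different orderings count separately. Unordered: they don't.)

Compositions: C(16,5) = 4368.
Partitions of 17 into exactly 6 parts: 44.
Difference: 4368 − 44 = 4324.

4324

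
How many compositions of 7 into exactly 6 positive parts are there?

Place 5 bars in the 6 internal gaps of a row of 7 dots: C(6,5) = 6.

6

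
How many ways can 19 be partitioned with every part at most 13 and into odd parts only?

50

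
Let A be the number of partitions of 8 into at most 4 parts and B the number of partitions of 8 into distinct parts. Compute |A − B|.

Partitions of 8 into at most 4 parts: 15.
Partitions of 8 into distinct parts: 6.
|15 − 6| = 9.

9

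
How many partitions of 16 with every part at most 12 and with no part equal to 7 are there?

194

Enumerating by decreasing first part gives 194 partitions in all.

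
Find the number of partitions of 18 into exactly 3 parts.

27

There are too many to list fully; the first 12 (by largest part) are:
1+1+16
1+2+15
1+3+14
2+2+14
1+4+13
2+3+13
1+5+12
2+4+12
3+3+12
1+6+11
2+5+11
3+4+11
…and 15 more, for 27 total.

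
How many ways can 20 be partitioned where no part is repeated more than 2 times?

Enumerating by decreasing first part gives 202 partitions in all.

202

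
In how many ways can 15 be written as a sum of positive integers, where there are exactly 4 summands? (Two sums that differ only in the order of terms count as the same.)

There are too many to list fully; the first 12 (by largest part) are:
1, 1, 1, 12
1, 1, 2, 11
1, 1, 3, 10
1, 2, 2, 10
1, 1, 4, 9
1, 2, 3, 9
2, 2, 2, 9
1, 1, 5, 8
1, 2, 4, 8
1, 3, 3, 8
2, 2, 3, 8
1, 1, 6, 7
…and 15 more, for 27 total.

27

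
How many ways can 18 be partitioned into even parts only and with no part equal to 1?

30

There are too many to list fully; the first 12 (by largest part) are:
18
16+2
14+4
14+2+2
12+6
12+4+2
12+2+2+2
10+8
10+6+2
10+4+4
10+4+2+2
10+2+2+2+2
…and 18 more, for 30 total.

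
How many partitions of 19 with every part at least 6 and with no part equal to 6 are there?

4

Enumerating:
19
12, 7
11, 8
10, 9
That's 4 in total.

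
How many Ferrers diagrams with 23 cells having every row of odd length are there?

104

Direct enumeration gives 104 partitions.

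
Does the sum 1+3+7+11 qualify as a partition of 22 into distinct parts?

The parts sum to 22, and the condition 'all summands are distinct' holds.

Yes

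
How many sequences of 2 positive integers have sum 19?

18

Equivalently, choose which 1 of the 18 gaps become plus signs: C(18,1) = 18.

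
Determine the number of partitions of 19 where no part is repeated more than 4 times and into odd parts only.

30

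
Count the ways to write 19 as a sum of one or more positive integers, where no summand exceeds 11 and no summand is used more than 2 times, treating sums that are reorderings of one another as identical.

Counting exhaustively, 132 partitions satisfy the conditions.

132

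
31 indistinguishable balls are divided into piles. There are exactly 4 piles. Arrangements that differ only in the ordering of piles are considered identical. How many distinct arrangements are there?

There are 225 such partitions.

225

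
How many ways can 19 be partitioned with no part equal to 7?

413

A full systematic count gives 413.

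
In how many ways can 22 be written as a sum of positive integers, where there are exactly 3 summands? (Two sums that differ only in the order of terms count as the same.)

40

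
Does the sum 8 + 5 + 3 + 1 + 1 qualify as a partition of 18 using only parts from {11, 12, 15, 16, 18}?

No

The parts sum to 18, and the condition 'each summand belongs to {11, 12, 15, 16, 18}' is violated.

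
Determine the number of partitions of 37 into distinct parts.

Systematic enumeration (by largest part, then next-largest, …) yields 760.

760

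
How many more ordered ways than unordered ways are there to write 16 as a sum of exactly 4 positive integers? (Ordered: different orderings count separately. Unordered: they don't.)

421

Compositions: C(15,3) = 455.
Partitions of 16 into exactly 4 parts: 34.
Difference: 455 − 34 = 421.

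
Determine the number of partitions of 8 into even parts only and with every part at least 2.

5

Listing the qualifying partitions of 8:
8
6,2
4,4
4,2,2
2,2,2,2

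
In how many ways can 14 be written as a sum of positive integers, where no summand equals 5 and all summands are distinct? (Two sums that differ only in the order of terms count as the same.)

16

Listing the qualifying partitions of 14:
14
13, 1
12, 2
11, 3
11, 2, 1
10, 4
10, 3, 1
9, 4, 1
9, 3, 2
8, 6
8, 4, 2
8, 3, 2, 1
7, 6, 1
7, 4, 3
7, 4, 2, 1
6, 4, 3, 1
Counting gives 16.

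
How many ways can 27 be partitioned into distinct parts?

192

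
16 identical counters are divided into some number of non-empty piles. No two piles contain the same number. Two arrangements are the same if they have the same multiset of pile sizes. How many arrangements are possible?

32

A partial list (first 12 by largest part):
16
1, 15
2, 14
3, 13
1, 2, 13
4, 12
1, 3, 12
5, 11
1, 4, 11
2, 3, 11
6, 10
1, 5, 10
…and 20 more, for 32 total.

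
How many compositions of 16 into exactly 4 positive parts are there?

455

Equivalently, choose which 3 of the 15 gaps become plus signs: C(15,3) = 455.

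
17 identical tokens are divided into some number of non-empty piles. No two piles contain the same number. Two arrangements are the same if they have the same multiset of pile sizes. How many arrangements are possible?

38

There are too many to list fully; the first 12 (by largest part) are:
17
16,1
15,2
14,3
14,2,1
13,4
13,3,1
12,5
12,4,1
12,3,2
11,6
11,5,1
…and 26 more, for 38 total.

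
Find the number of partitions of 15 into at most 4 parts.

54

A partial list (first 12 by largest part):
15
1 + 14
2 + 13
1 + 1 + 13
3 + 12
1 + 2 + 12
1 + 1 + 1 + 12
4 + 11
1 + 3 + 11
2 + 2 + 11
1 + 1 + 2 + 11
5 + 10
…and 42 more, for 54 total.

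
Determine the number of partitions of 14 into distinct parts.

22

The partitions of 14 that satisfy the conditions:
14
13+1
12+2
11+3
11+2+1
10+4
10+3+1
9+5
9+4+1
9+3+2
8+6
8+5+1
8+4+2
8+3+2+1
7+6+1
7+5+2
7+4+3
7+4+2+1
6+5+3
6+5+2+1
6+4+3+1
5+4+3+2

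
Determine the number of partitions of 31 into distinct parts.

340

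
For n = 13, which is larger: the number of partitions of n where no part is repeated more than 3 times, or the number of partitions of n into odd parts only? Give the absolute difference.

Partitions of 13 where no part is repeated more than 3 times: 64.
Partitions of 13 into odd parts only: 18.
|64 − 18| = 46.

46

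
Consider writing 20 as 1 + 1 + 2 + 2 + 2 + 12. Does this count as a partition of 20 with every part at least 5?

No

The parts sum to 20, and the condition 'every summand is at least 5' is violated.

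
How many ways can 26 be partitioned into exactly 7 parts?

300

Direct enumeration gives 300 partitions.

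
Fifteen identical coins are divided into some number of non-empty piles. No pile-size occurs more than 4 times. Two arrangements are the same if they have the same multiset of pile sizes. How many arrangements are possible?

There are 127 such partitions.

127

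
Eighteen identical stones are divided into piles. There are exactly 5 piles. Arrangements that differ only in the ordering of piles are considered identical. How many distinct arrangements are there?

57

A partial list (first 12 by largest part):
1,1,1,1,14
1,1,1,2,13
1,1,1,3,12
1,1,2,2,12
1,1,1,4,11
1,1,2,3,11
1,2,2,2,11
1,1,1,5,10
1,1,2,4,10
1,1,3,3,10
1,2,2,3,10
2,2,2,2,10
…and 45 more, for 57 total.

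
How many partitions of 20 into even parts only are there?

A partial list (first 12 by largest part):
20
18+2
16+4
16+2+2
14+6
14+4+2
14+2+2+2
12+8
12+6+2
12+4+4
12+4+2+2
12+2+2+2+2
…and 30 more, for 42 total.

42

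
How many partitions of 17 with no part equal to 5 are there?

220

Enumerating by decreasing first part gives 220 partitions in all.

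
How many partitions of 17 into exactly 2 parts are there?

The partitions of 17 that satisfy the conditions:
16,1
15,2
14,3
13,4
12,5
11,6
10,7
9,8
That's 8 in total.

8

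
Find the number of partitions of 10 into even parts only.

7

The partitions of 10 that satisfy the conditions:
10
8, 2
6, 4
6, 2, 2
4, 4, 2
4, 2, 2, 2
2, 2, 2, 2, 2
Counting gives 7.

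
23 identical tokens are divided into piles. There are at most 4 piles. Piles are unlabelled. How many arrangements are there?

150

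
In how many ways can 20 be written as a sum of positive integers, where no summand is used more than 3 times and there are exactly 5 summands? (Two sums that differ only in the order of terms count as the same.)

Counting exhaustively, 80 partitions satisfy the conditions.

80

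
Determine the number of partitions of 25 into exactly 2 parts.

12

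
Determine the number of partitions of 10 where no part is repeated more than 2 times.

Enumerating:
10
9+1
8+2
8+1+1
7+3
7+2+1
6+4
6+3+1
6+2+2
6+2+1+1
5+5
5+4+1
5+3+2
5+3+1+1
5+2+2+1
4+4+2
4+4+1+1
4+3+3
4+3+2+1
4+2+2+1+1
3+3+2+2
3+3+2+1+1
Counting gives 22.

22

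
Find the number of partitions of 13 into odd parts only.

18

They are:
13
11,1,1
9,3,1
9,1,1,1,1
7,5,1
7,3,3
7,3,1,1,1
7,1,1,1,1,1,1
5,5,3
5,5,1,1,1
5,3,3,1,1
5,3,1,1,1,1,1
5,1,1,1,1,1,1,1,1
3,3,3,3,1
3,3,3,1,1,1,1
3,3,1,1,1,1,1,1,1
3,1,1,1,1,1,1,1,1,1,1
1,1,1,1,1,1,1,1,1,1,1,1,1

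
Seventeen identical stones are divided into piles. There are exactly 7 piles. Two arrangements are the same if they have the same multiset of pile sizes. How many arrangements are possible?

A partial list (first 12 by largest part):
11,1,1,1,1,1,1
10,2,1,1,1,1,1
9,3,1,1,1,1,1
9,2,2,1,1,1,1
8,4,1,1,1,1,1
8,3,2,1,1,1,1
8,2,2,2,1,1,1
7,5,1,1,1,1,1
7,4,2,1,1,1,1
7,3,3,1,1,1,1
7,3,2,2,1,1,1
7,2,2,2,2,1,1
…and 26 more, for 38 total.

38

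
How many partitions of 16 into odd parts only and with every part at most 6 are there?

Enumerating:
5+5+5+1
5+5+3+3
5+5+3+1+1+1
5+5+1+1+1+1+1+1
5+3+3+3+1+1
5+3+3+1+1+1+1+1
5+3+1+1+1+1+1+1+1+1
5+1+1+1+1+1+1+1+1+1+1+1
3+3+3+3+3+1
3+3+3+3+1+1+1+1
3+3+3+1+1+1+1+1+1+1
3+3+1+1+1+1+1+1+1+1+1+1
3+1+1+1+1+1+1+1+1+1+1+1+1+1
1+1+1+1+1+1+1+1+1+1+1+1+1+1+1+1

14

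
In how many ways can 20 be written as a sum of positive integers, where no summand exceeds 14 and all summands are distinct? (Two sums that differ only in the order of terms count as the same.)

54

A partial list (first 12 by largest part):
14, 6
14, 5, 1
14, 4, 2
14, 3, 2, 1
13, 7
13, 6, 1
13, 5, 2
13, 4, 3
13, 4, 2, 1
12, 8
12, 7, 1
12, 6, 2
…and 42 more, for 54 total.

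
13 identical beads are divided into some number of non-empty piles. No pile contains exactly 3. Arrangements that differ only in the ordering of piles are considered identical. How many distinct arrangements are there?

59

A partial list (first 12 by largest part):
13
1, 12
2, 11
1, 1, 11
1, 2, 10
1, 1, 1, 10
4, 9
2, 2, 9
1, 1, 2, 9
1, 1, 1, 1, 9
5, 8
1, 4, 8
…and 47 more, for 59 total.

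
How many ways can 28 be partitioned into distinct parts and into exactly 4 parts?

There are 84 such partitions.

84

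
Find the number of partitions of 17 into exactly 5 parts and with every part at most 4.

3

The partitions of 17 that satisfy the conditions:
1, 4, 4, 4, 4
2, 3, 4, 4, 4
3, 3, 3, 4, 4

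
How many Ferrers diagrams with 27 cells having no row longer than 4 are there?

Enumerating by decreasing first part gives 225 partitions in all.

225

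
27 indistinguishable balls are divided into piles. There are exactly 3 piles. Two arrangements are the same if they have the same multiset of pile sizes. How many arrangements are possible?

61

There are too many to list fully; the first 12 (by largest part) are:
25+1+1
24+2+1
23+3+1
23+2+2
22+4+1
22+3+2
21+5+1
21+4+2
21+3+3
20+6+1
20+5+2
20+4+3
…and 49 more, for 61 total.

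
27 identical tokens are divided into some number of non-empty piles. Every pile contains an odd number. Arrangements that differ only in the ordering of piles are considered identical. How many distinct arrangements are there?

Direct enumeration gives 192 partitions.

192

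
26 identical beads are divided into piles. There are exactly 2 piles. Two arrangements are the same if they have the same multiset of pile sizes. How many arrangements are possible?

Enumerating:
25+1
24+2
23+3
22+4
21+5
20+6
19+7
18+8
17+9
16+10
15+11
14+12
13+13
That's 13 in total.

13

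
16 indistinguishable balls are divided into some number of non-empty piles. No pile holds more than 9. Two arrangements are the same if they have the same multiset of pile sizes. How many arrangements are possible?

201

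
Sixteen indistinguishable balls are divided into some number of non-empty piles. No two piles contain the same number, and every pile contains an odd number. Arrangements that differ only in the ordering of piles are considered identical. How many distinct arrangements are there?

5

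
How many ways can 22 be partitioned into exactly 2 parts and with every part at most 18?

Listing the qualifying partitions of 22:
18, 4
17, 5
16, 6
15, 7
14, 8
13, 9
12, 10
11, 11

8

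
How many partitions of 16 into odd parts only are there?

There are too many to list fully; the first 12 (by largest part) are:
15 + 1
13 + 3
13 + 1 + 1 + 1
11 + 5
11 + 3 + 1 + 1
11 + 1 + 1 + 1 + 1 + 1
9 + 7
9 + 5 + 1 + 1
9 + 3 + 3 + 1
9 + 3 + 1 + 1 + 1 + 1
9 + 1 + 1 + 1 + 1 + 1 + 1 + 1
7 + 7 + 1 + 1
…and 20 more, for 32 total.

32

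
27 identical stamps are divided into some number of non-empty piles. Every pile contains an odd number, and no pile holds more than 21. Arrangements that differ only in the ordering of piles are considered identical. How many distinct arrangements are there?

Enumerating by decreasing first part gives 188 partitions in all.

188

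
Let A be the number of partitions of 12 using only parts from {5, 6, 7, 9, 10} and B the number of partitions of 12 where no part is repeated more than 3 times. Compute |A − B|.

Partitions of 12 using only parts from {5, 6, 7, 9, 10}: 2.
Partitions of 12 where no part is repeated more than 3 times: 50.
|2 − 50| = 48.

48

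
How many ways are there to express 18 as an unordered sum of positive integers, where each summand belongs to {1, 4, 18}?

The partitions of 18 that satisfy the conditions:
18
1,1,4,4,4,4
1,1,1,1,1,1,4,4,4
1,1,1,1,1,1,1,1,1,1,4,4
1,1,1,1,1,1,1,1,1,1,1,1,1,1,4
1,1,1,1,1,1,1,1,1,1,1,1,1,1,1,1,1,1
Counting gives 6.

6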